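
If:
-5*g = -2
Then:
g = 2/5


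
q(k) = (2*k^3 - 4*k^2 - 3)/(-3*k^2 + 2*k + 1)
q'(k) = (6*k - 2)*(2*k^3 - 4*k^2 - 3)/(-3*k^2 + 2*k + 1)^2 + (6*k^2 - 8*k)/(-3*k^2 + 2*k + 1) = 2*(-3*k^4 + 4*k^3 - k^2 - 13*k + 3)/(9*k^4 - 12*k^3 - 2*k^2 + 4*k + 1)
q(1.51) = 1.86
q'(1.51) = -5.21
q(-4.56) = 3.91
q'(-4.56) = -0.66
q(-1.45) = 2.13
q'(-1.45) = -0.17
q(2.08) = 0.30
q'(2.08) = -1.59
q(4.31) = -1.80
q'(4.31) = -0.74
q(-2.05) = 2.36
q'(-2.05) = -0.50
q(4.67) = -2.06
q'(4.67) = -0.72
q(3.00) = -0.75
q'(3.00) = -0.90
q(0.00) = -3.00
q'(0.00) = 6.00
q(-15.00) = 10.87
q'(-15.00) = -0.67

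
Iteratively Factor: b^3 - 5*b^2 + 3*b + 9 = (b - 3)*(b^2 - 2*b - 3) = (b - 3)^2*(b + 1)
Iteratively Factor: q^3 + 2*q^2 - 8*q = (q)*(q^2 + 2*q - 8) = q*(q + 4)*(q - 2)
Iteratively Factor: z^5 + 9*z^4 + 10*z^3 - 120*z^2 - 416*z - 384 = (z + 3)*(z^4 + 6*z^3 - 8*z^2 - 96*z - 128) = (z + 3)*(z + 4)*(z^3 + 2*z^2 - 16*z - 32) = (z + 3)*(z + 4)^2*(z^2 - 2*z - 8) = (z - 4)*(z + 3)*(z + 4)^2*(z + 2)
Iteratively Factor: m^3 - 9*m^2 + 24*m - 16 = (m - 4)*(m^2 - 5*m + 4) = (m - 4)*(m - 1)*(m - 4)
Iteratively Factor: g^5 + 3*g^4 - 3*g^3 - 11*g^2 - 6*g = (g + 3)*(g^4 - 3*g^2 - 2*g) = (g - 2)*(g + 3)*(g^3 + 2*g^2 + g) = (g - 2)*(g + 1)*(g + 3)*(g^2 + g) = g*(g - 2)*(g + 1)*(g + 3)*(g + 1)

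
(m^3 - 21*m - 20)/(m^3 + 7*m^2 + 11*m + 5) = (m^2 - m - 20)/(m^2 + 6*m + 5)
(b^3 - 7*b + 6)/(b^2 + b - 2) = (b^2 + b - 6)/(b + 2)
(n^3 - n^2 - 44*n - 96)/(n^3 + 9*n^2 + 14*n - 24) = (n^2 - 5*n - 24)/(n^2 + 5*n - 6)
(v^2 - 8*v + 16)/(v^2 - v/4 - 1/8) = 8*(-v^2 + 8*v - 16)/(-8*v^2 + 2*v + 1)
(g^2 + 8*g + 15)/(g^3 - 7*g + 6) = (g + 5)/(g^2 - 3*g + 2)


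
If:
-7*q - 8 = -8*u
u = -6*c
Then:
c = -u/6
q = 8*u/7 - 8/7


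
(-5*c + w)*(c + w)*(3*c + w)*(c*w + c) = -15*c^4*w - 15*c^4 - 17*c^3*w^2 - 17*c^3*w - c^2*w^3 - c^2*w^2 + c*w^4 + c*w^3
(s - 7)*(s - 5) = s^2 - 12*s + 35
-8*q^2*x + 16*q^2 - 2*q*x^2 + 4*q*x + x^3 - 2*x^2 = (-4*q + x)*(2*q + x)*(x - 2)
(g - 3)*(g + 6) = g^2 + 3*g - 18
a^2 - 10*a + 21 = (a - 7)*(a - 3)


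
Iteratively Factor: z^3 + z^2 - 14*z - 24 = (z + 3)*(z^2 - 2*z - 8) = (z + 2)*(z + 3)*(z - 4)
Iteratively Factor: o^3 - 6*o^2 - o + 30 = (o + 2)*(o^2 - 8*o + 15) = (o - 3)*(o + 2)*(o - 5)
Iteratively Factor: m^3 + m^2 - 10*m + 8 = (m - 1)*(m^2 + 2*m - 8) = (m - 2)*(m - 1)*(m + 4)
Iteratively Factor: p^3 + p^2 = (p)*(p^2 + p) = p^2*(p + 1)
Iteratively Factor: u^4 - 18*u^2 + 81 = (u + 3)*(u^3 - 3*u^2 - 9*u + 27) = (u - 3)*(u + 3)*(u^2 - 9) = (u - 3)^2*(u + 3)*(u + 3)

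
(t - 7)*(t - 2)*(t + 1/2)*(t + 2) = t^4 - 13*t^3/2 - 15*t^2/2 + 26*t + 14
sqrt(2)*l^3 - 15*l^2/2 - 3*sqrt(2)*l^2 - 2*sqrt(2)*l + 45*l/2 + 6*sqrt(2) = (l - 3)*(l - 4*sqrt(2))*(sqrt(2)*l + 1/2)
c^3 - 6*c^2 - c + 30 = (c - 5)*(c - 3)*(c + 2)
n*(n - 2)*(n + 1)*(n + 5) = n^4 + 4*n^3 - 7*n^2 - 10*n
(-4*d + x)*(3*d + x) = -12*d^2 - d*x + x^2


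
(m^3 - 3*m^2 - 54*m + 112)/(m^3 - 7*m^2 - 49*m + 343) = (m^2 - 10*m + 16)/(m^2 - 14*m + 49)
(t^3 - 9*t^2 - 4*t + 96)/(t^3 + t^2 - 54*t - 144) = (t - 4)/(t + 6)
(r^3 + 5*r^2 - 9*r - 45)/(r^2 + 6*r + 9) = (r^2 + 2*r - 15)/(r + 3)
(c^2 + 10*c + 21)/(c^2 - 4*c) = (c^2 + 10*c + 21)/(c*(c - 4))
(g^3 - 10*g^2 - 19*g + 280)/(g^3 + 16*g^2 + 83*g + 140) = (g^2 - 15*g + 56)/(g^2 + 11*g + 28)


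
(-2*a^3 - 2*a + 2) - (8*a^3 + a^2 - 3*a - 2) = -10*a^3 - a^2 + a + 4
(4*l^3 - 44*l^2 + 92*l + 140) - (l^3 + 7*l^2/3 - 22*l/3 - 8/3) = 3*l^3 - 139*l^2/3 + 298*l/3 + 428/3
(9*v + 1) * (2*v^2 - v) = 18*v^3 - 7*v^2 - v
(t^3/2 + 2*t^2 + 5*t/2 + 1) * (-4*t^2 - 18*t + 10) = -2*t^5 - 17*t^4 - 41*t^3 - 29*t^2 + 7*t + 10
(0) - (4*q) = -4*q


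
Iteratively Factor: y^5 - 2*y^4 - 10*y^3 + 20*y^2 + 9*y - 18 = (y - 2)*(y^4 - 10*y^2 + 9) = (y - 2)*(y + 1)*(y^3 - y^2 - 9*y + 9) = (y - 2)*(y - 1)*(y + 1)*(y^2 - 9) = (y - 2)*(y - 1)*(y + 1)*(y + 3)*(y - 3)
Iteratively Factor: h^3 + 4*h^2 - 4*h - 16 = (h - 2)*(h^2 + 6*h + 8) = (h - 2)*(h + 4)*(h + 2)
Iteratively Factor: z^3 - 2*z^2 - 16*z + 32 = (z - 2)*(z^2 - 16) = (z - 4)*(z - 2)*(z + 4)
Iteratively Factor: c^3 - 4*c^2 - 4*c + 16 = (c - 4)*(c^2 - 4) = (c - 4)*(c + 2)*(c - 2)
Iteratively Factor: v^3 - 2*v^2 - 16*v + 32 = (v - 2)*(v^2 - 16) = (v - 2)*(v + 4)*(v - 4)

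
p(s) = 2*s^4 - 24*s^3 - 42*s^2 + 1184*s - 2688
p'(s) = 8*s^3 - 72*s^2 - 84*s + 1184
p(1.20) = -1365.00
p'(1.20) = 993.34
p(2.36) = -381.10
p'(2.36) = 689.90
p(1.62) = -968.41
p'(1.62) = 892.98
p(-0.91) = -3780.76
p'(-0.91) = 1194.79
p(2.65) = -193.34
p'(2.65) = 604.66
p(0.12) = -2546.57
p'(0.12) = 1172.90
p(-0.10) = -2806.80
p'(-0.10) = 1191.67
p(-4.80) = -5622.99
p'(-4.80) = -956.42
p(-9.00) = 13872.00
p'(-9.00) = -9724.00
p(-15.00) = 152352.00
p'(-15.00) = -40756.00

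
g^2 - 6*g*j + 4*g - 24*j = (g + 4)*(g - 6*j)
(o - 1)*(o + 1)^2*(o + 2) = o^4 + 3*o^3 + o^2 - 3*o - 2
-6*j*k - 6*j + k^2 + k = (-6*j + k)*(k + 1)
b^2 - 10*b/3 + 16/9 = (b - 8/3)*(b - 2/3)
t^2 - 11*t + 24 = (t - 8)*(t - 3)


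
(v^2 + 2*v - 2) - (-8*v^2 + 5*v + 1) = 9*v^2 - 3*v - 3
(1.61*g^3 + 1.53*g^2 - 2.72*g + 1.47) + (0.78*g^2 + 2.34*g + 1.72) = 1.61*g^3 + 2.31*g^2 - 0.38*g + 3.19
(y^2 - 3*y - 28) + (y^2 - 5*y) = 2*y^2 - 8*y - 28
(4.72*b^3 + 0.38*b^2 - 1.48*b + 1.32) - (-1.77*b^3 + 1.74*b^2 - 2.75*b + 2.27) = 6.49*b^3 - 1.36*b^2 + 1.27*b - 0.95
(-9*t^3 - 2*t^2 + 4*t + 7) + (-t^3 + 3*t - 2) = -10*t^3 - 2*t^2 + 7*t + 5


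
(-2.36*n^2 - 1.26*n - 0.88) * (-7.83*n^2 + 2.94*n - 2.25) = 18.4788*n^4 + 2.9274*n^3 + 8.496*n^2 + 0.2478*n + 1.98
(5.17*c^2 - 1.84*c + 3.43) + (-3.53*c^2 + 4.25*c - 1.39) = 1.64*c^2 + 2.41*c + 2.04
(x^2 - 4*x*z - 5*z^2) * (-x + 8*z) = -x^3 + 12*x^2*z - 27*x*z^2 - 40*z^3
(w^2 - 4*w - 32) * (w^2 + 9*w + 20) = w^4 + 5*w^3 - 48*w^2 - 368*w - 640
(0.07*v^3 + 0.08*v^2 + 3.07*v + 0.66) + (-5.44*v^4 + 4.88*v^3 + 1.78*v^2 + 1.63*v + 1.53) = -5.44*v^4 + 4.95*v^3 + 1.86*v^2 + 4.7*v + 2.19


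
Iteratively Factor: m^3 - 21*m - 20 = (m + 4)*(m^2 - 4*m - 5) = (m + 1)*(m + 4)*(m - 5)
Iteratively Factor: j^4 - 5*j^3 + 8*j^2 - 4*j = (j)*(j^3 - 5*j^2 + 8*j - 4) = j*(j - 1)*(j^2 - 4*j + 4) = j*(j - 2)*(j - 1)*(j - 2)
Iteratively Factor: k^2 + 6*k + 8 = (k + 2)*(k + 4)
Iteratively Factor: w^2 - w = (w - 1)*(w)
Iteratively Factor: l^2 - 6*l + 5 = (l - 1)*(l - 5)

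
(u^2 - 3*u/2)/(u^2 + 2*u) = (u - 3/2)/(u + 2)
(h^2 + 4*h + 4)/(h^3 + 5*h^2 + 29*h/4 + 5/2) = 4*(h + 2)/(4*h^2 + 12*h + 5)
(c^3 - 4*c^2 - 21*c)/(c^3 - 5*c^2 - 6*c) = (-c^2 + 4*c + 21)/(-c^2 + 5*c + 6)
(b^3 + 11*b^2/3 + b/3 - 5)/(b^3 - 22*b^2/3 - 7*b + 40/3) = (b + 3)/(b - 8)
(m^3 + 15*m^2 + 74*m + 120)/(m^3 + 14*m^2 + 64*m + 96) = (m + 5)/(m + 4)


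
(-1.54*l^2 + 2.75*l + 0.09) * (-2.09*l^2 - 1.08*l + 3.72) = 3.2186*l^4 - 4.0843*l^3 - 8.8869*l^2 + 10.1328*l + 0.3348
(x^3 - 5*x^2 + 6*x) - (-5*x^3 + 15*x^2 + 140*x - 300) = 6*x^3 - 20*x^2 - 134*x + 300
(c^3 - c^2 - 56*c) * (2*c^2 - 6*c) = 2*c^5 - 8*c^4 - 106*c^3 + 336*c^2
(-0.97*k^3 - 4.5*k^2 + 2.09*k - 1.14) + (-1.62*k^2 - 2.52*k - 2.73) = -0.97*k^3 - 6.12*k^2 - 0.43*k - 3.87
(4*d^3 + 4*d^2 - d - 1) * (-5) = -20*d^3 - 20*d^2 + 5*d + 5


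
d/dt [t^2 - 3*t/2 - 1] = 2*t - 3/2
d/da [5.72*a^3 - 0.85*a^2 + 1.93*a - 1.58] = 17.16*a^2 - 1.7*a + 1.93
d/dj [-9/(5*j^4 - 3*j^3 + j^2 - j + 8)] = 9*(20*j^3 - 9*j^2 + 2*j - 1)/(5*j^4 - 3*j^3 + j^2 - j + 8)^2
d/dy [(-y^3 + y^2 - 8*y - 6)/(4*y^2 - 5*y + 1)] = 2*(-2*y^4 + 5*y^3 + 12*y^2 + 25*y - 19)/(16*y^4 - 40*y^3 + 33*y^2 - 10*y + 1)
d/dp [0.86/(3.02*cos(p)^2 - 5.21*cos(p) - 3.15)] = (5.1944*cos(p) - 4.4806)*sin(p)/(-3.02*cos(p)^2 + 5.21*cos(p) + 3.15)^2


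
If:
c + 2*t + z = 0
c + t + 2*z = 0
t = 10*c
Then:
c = 0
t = 0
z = 0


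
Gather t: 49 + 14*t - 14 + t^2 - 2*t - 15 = t^2 + 12*t + 20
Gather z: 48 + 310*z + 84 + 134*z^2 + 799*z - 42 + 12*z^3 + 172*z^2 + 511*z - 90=12*z^3 + 306*z^2 + 1620*z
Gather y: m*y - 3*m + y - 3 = -3*m + y*(m + 1) - 3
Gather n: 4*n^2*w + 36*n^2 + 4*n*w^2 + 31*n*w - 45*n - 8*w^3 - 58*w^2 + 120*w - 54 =n^2*(4*w + 36) + n*(4*w^2 + 31*w - 45) - 8*w^3 - 58*w^2 + 120*w - 54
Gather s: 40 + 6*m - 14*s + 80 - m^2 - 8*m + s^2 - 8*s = -m^2 - 2*m + s^2 - 22*s + 120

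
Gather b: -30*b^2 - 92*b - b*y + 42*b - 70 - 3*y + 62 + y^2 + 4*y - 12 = -30*b^2 + b*(-y - 50) + y^2 + y - 20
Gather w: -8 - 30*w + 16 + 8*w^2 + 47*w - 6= 8*w^2 + 17*w + 2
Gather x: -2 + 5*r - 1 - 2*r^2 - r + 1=-2*r^2 + 4*r - 2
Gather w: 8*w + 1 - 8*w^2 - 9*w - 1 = -8*w^2 - w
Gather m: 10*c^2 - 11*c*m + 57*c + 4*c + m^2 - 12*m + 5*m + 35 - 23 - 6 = 10*c^2 + 61*c + m^2 + m*(-11*c - 7) + 6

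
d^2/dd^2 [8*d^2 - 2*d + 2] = 16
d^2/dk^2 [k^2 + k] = 2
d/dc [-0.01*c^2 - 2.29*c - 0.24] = -0.02*c - 2.29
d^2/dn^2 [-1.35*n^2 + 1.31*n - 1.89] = -2.70000000000000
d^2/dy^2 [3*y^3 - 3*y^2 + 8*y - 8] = 18*y - 6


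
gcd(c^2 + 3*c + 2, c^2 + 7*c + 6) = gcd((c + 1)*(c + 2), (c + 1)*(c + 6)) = c + 1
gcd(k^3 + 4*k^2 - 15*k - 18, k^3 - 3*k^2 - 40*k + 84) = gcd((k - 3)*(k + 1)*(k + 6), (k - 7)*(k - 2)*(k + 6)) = k + 6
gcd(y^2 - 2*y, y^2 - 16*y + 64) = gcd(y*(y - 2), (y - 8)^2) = 1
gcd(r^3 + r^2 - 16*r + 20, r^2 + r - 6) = r - 2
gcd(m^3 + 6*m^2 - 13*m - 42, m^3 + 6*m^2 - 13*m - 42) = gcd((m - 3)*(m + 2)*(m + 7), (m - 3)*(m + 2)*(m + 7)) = m^3 + 6*m^2 - 13*m - 42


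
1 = 1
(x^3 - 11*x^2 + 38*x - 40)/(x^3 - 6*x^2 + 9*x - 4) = (x^2 - 7*x + 10)/(x^2 - 2*x + 1)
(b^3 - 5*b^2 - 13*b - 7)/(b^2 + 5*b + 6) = (b^3 - 5*b^2 - 13*b - 7)/(b^2 + 5*b + 6)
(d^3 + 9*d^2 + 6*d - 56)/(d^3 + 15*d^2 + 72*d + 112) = (d - 2)/(d + 4)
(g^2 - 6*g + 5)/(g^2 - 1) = (g - 5)/(g + 1)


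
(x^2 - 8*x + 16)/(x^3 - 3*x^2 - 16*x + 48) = (x - 4)/(x^2 + x - 12)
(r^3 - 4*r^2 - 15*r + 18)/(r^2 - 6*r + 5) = (r^2 - 3*r - 18)/(r - 5)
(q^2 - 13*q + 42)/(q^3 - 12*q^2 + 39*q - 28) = (q - 6)/(q^2 - 5*q + 4)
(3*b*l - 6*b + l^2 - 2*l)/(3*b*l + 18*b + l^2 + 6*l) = (l - 2)/(l + 6)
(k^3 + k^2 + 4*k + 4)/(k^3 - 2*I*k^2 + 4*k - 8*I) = (k + 1)/(k - 2*I)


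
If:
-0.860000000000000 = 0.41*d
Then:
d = -2.10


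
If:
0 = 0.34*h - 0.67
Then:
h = 1.97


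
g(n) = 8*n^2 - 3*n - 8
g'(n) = 16*n - 3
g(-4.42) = 161.55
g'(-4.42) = -73.72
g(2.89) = 50.15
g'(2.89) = 43.24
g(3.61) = 85.43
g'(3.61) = 54.76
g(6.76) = 337.30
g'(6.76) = 105.16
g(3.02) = 55.90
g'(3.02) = 45.32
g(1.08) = -1.91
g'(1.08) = 14.28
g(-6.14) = 312.02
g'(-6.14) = -101.24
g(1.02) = -2.74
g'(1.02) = 13.32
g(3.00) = 55.00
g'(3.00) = 45.00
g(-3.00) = 73.00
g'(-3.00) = -51.00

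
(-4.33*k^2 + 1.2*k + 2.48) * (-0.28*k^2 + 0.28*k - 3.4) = 1.2124*k^4 - 1.5484*k^3 + 14.3636*k^2 - 3.3856*k - 8.432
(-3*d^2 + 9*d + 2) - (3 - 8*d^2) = 5*d^2 + 9*d - 1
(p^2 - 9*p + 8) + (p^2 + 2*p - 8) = 2*p^2 - 7*p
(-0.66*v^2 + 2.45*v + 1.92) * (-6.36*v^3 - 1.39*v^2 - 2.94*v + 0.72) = 4.1976*v^5 - 14.6646*v^4 - 13.6763*v^3 - 10.347*v^2 - 3.8808*v + 1.3824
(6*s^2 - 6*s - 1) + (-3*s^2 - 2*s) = 3*s^2 - 8*s - 1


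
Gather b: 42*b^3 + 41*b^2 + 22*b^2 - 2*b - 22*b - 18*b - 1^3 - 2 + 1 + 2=42*b^3 + 63*b^2 - 42*b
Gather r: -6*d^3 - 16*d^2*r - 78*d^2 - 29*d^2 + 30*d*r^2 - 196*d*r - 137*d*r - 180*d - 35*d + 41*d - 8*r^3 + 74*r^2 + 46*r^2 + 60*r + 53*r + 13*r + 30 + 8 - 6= -6*d^3 - 107*d^2 - 174*d - 8*r^3 + r^2*(30*d + 120) + r*(-16*d^2 - 333*d + 126) + 32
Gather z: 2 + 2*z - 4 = 2*z - 2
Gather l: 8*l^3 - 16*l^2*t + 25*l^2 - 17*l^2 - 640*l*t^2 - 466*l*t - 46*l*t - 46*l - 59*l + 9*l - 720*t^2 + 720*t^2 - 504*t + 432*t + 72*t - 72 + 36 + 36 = 8*l^3 + l^2*(8 - 16*t) + l*(-640*t^2 - 512*t - 96)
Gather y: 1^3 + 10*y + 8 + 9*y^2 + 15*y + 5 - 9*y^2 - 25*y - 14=0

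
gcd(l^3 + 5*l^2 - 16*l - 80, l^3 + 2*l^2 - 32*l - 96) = l + 4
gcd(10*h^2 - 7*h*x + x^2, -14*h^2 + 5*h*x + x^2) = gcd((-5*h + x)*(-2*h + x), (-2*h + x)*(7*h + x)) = -2*h + x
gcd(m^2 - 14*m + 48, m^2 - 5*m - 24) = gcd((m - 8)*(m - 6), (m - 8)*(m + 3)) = m - 8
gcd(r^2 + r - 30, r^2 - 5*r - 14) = 1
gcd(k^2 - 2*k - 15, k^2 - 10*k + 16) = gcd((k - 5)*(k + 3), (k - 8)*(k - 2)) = 1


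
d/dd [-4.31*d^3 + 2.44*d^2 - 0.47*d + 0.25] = -12.93*d^2 + 4.88*d - 0.47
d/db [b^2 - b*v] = 2*b - v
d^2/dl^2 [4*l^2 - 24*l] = 8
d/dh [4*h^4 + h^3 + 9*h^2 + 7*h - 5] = 16*h^3 + 3*h^2 + 18*h + 7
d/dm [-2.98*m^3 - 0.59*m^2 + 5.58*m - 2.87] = -8.94*m^2 - 1.18*m + 5.58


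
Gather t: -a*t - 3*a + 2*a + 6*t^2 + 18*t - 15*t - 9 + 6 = -a + 6*t^2 + t*(3 - a) - 3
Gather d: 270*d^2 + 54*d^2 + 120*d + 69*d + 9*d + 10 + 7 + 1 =324*d^2 + 198*d + 18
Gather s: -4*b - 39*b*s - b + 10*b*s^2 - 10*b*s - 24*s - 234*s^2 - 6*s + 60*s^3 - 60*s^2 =-5*b + 60*s^3 + s^2*(10*b - 294) + s*(-49*b - 30)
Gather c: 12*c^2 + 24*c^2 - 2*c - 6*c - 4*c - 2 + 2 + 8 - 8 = 36*c^2 - 12*c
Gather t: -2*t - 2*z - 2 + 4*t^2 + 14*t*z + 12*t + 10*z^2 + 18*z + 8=4*t^2 + t*(14*z + 10) + 10*z^2 + 16*z + 6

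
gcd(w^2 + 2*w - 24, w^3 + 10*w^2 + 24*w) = w + 6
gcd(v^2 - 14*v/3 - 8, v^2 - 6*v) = v - 6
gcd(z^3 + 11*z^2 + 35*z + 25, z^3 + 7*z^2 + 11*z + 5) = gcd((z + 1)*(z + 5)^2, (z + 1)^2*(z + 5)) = z^2 + 6*z + 5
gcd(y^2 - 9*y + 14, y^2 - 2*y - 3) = 1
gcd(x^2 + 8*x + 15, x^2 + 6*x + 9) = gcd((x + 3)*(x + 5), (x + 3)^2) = x + 3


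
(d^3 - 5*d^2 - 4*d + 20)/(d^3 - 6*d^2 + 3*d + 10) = (d + 2)/(d + 1)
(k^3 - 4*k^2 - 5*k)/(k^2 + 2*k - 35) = k*(k + 1)/(k + 7)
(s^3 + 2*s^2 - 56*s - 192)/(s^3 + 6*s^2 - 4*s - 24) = (s^2 - 4*s - 32)/(s^2 - 4)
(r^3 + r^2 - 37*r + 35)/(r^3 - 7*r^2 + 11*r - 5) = (r + 7)/(r - 1)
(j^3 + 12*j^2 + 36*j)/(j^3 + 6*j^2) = (j + 6)/j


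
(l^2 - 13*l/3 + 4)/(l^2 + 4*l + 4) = (l^2 - 13*l/3 + 4)/(l^2 + 4*l + 4)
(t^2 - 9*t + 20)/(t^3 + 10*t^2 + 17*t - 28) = (t^2 - 9*t + 20)/(t^3 + 10*t^2 + 17*t - 28)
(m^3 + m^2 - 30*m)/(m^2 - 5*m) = m + 6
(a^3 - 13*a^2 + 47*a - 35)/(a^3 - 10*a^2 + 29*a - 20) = (a - 7)/(a - 4)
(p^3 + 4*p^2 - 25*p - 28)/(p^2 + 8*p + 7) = p - 4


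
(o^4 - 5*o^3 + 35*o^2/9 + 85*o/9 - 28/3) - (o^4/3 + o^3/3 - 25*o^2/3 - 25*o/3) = 2*o^4/3 - 16*o^3/3 + 110*o^2/9 + 160*o/9 - 28/3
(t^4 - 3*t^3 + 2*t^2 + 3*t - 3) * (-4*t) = -4*t^5 + 12*t^4 - 8*t^3 - 12*t^2 + 12*t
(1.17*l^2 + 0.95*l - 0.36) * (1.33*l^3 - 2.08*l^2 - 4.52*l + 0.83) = 1.5561*l^5 - 1.1701*l^4 - 7.7432*l^3 - 2.5741*l^2 + 2.4157*l - 0.2988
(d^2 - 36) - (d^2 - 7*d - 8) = 7*d - 28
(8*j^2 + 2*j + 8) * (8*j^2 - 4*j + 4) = 64*j^4 - 16*j^3 + 88*j^2 - 24*j + 32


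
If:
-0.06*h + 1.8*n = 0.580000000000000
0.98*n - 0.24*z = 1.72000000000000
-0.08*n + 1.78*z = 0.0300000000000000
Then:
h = 43.70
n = 1.78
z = 0.10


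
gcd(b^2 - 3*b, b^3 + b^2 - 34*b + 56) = 1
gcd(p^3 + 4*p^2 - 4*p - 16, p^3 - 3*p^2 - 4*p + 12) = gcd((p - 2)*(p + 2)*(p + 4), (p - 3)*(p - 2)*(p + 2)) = p^2 - 4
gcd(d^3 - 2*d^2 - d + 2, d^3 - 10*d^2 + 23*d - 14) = d^2 - 3*d + 2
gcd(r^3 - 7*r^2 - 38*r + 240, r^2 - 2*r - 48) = r^2 - 2*r - 48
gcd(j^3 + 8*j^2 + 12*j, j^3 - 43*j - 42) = j + 6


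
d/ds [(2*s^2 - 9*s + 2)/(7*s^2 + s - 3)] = 5*(13*s^2 - 8*s + 5)/(49*s^4 + 14*s^3 - 41*s^2 - 6*s + 9)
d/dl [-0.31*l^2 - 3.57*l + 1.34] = -0.62*l - 3.57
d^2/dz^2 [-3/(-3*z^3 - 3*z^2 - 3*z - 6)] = 2*(-(3*z + 1)*(z^3 + z^2 + z + 2) + (3*z^2 + 2*z + 1)^2)/(z^3 + z^2 + z + 2)^3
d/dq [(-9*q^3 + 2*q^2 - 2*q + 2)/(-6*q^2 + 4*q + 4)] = (27*q^4 - 36*q^3 - 56*q^2 + 20*q - 8)/(2*(9*q^4 - 12*q^3 - 8*q^2 + 8*q + 4))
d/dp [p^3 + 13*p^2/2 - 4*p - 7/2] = 3*p^2 + 13*p - 4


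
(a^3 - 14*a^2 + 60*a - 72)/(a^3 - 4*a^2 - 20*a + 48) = (a - 6)/(a + 4)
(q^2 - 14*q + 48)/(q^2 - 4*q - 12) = (q - 8)/(q + 2)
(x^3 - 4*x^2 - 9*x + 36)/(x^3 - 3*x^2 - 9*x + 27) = (x - 4)/(x - 3)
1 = 1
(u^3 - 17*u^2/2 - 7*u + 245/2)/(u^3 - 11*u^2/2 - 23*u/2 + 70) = (u - 7)/(u - 4)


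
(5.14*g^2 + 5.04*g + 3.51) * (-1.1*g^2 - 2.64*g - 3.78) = -5.654*g^4 - 19.1136*g^3 - 36.5958*g^2 - 28.3176*g - 13.2678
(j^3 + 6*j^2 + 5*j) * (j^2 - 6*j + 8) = j^5 - 23*j^3 + 18*j^2 + 40*j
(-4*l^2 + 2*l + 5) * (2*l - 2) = -8*l^3 + 12*l^2 + 6*l - 10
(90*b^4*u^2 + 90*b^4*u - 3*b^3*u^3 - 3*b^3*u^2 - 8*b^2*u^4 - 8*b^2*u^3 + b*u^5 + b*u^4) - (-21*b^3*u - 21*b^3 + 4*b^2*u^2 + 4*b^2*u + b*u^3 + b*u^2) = 90*b^4*u^2 + 90*b^4*u - 3*b^3*u^3 - 3*b^3*u^2 + 21*b^3*u + 21*b^3 - 8*b^2*u^4 - 8*b^2*u^3 - 4*b^2*u^2 - 4*b^2*u + b*u^5 + b*u^4 - b*u^3 - b*u^2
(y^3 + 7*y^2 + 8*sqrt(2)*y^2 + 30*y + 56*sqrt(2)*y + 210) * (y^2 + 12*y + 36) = y^5 + 8*sqrt(2)*y^4 + 19*y^4 + 150*y^3 + 152*sqrt(2)*y^3 + 822*y^2 + 960*sqrt(2)*y^2 + 2016*sqrt(2)*y + 3600*y + 7560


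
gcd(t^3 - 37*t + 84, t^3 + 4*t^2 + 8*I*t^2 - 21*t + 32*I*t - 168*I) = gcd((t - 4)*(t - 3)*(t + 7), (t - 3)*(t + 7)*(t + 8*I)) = t^2 + 4*t - 21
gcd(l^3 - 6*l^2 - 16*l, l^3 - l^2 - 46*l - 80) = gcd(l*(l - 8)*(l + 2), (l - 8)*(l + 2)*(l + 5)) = l^2 - 6*l - 16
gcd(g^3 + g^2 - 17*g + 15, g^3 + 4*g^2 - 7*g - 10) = g + 5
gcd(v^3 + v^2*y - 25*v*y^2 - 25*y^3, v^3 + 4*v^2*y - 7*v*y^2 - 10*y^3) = v^2 + 6*v*y + 5*y^2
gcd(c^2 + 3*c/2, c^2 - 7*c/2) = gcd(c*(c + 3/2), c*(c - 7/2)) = c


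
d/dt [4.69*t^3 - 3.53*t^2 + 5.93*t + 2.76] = 14.07*t^2 - 7.06*t + 5.93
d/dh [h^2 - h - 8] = 2*h - 1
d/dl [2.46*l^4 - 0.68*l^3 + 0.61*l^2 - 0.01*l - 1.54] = 9.84*l^3 - 2.04*l^2 + 1.22*l - 0.01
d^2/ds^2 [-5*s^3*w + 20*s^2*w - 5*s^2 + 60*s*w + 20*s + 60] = -30*s*w + 40*w - 10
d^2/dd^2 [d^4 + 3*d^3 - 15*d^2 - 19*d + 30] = 12*d^2 + 18*d - 30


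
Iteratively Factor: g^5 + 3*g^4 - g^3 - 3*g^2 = (g + 1)*(g^4 + 2*g^3 - 3*g^2) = (g - 1)*(g + 1)*(g^3 + 3*g^2) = (g - 1)*(g + 1)*(g + 3)*(g^2) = g*(g - 1)*(g + 1)*(g + 3)*(g)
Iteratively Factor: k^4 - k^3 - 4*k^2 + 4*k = (k - 2)*(k^3 + k^2 - 2*k) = (k - 2)*(k + 2)*(k^2 - k) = (k - 2)*(k - 1)*(k + 2)*(k)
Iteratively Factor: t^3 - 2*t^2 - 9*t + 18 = (t - 2)*(t^2 - 9) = (t - 3)*(t - 2)*(t + 3)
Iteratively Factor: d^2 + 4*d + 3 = (d + 1)*(d + 3)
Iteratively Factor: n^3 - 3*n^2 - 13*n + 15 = (n - 5)*(n^2 + 2*n - 3) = (n - 5)*(n + 3)*(n - 1)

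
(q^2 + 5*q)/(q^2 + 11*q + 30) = q/(q + 6)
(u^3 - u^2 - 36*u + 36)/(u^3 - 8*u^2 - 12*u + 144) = (u^2 + 5*u - 6)/(u^2 - 2*u - 24)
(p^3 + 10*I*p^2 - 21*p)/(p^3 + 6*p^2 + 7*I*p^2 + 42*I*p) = (p + 3*I)/(p + 6)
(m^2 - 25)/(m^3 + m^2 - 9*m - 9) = (m^2 - 25)/(m^3 + m^2 - 9*m - 9)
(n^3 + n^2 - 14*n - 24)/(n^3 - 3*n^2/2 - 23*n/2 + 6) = 2*(n + 2)/(2*n - 1)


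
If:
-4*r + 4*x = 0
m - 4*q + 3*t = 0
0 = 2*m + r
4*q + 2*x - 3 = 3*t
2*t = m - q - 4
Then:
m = -1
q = -17/11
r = 2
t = -19/11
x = 2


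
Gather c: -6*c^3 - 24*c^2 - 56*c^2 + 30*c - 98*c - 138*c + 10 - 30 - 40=-6*c^3 - 80*c^2 - 206*c - 60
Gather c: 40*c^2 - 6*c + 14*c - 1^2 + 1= 40*c^2 + 8*c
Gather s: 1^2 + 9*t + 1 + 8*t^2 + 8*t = 8*t^2 + 17*t + 2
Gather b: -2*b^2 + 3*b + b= -2*b^2 + 4*b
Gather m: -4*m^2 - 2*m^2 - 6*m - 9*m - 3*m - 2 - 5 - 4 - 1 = -6*m^2 - 18*m - 12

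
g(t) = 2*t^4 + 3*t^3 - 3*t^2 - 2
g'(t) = 8*t^3 + 9*t^2 - 6*t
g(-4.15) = 325.14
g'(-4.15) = -391.88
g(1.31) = 5.49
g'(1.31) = 25.57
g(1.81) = 27.43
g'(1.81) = 66.06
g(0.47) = -2.25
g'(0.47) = -0.00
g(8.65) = 12911.99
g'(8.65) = 5799.22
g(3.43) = 360.59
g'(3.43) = 408.13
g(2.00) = 42.00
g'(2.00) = 88.00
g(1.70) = 20.77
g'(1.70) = 55.11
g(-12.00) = 35854.00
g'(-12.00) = -12456.00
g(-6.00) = 1834.00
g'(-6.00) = -1368.00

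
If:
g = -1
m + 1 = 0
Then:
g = -1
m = -1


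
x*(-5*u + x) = -5*u*x + x^2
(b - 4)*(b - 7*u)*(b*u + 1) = b^3*u - 7*b^2*u^2 - 4*b^2*u + b^2 + 28*b*u^2 - 7*b*u - 4*b + 28*u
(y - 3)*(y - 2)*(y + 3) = y^3 - 2*y^2 - 9*y + 18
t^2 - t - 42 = (t - 7)*(t + 6)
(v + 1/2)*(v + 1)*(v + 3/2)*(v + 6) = v^4 + 9*v^3 + 83*v^2/4 + 69*v/4 + 9/2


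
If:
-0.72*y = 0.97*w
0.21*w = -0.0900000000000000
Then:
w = -0.43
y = 0.58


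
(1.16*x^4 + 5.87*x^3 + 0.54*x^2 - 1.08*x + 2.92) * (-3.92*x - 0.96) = -4.5472*x^5 - 24.124*x^4 - 7.752*x^3 + 3.7152*x^2 - 10.4096*x - 2.8032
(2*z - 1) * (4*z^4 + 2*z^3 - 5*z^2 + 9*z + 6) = 8*z^5 - 12*z^3 + 23*z^2 + 3*z - 6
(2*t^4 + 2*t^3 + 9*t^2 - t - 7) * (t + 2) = 2*t^5 + 6*t^4 + 13*t^3 + 17*t^2 - 9*t - 14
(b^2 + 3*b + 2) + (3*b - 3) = b^2 + 6*b - 1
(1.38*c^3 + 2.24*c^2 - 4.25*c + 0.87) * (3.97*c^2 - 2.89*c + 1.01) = 5.4786*c^5 + 4.9046*c^4 - 21.9523*c^3 + 17.9988*c^2 - 6.8068*c + 0.8787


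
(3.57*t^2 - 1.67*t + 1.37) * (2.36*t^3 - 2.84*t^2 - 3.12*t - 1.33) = 8.4252*t^5 - 14.08*t^4 - 3.1624*t^3 - 3.4285*t^2 - 2.0533*t - 1.8221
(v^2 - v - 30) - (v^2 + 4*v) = -5*v - 30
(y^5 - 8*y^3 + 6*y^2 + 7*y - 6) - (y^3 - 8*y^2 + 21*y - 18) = y^5 - 9*y^3 + 14*y^2 - 14*y + 12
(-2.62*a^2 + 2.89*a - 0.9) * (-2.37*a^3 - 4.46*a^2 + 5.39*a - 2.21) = 6.2094*a^5 + 4.8359*a^4 - 24.8782*a^3 + 25.3813*a^2 - 11.2379*a + 1.989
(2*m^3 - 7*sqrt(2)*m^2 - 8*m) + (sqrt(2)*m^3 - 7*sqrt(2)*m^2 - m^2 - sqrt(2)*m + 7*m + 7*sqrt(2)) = sqrt(2)*m^3 + 2*m^3 - 14*sqrt(2)*m^2 - m^2 - sqrt(2)*m - m + 7*sqrt(2)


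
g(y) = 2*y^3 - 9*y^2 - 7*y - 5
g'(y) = 6*y^2 - 18*y - 7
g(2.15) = -41.78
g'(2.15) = -17.96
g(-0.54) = -4.16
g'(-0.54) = 4.47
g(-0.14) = -4.20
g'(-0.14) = -4.36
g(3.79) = -51.93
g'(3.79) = 10.96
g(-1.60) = -25.03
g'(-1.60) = 37.16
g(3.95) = -49.81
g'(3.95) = 15.52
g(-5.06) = -459.12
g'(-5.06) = 237.70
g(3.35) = -54.26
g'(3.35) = 0.03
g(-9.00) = -2129.00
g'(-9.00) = 641.00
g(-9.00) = -2129.00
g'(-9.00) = 641.00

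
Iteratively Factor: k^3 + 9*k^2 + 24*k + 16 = (k + 4)*(k^2 + 5*k + 4) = (k + 4)^2*(k + 1)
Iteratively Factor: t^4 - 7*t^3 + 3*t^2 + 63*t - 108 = (t + 3)*(t^3 - 10*t^2 + 33*t - 36) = (t - 3)*(t + 3)*(t^2 - 7*t + 12) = (t - 3)^2*(t + 3)*(t - 4)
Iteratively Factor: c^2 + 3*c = (c + 3)*(c)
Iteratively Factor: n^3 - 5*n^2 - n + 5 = (n - 1)*(n^2 - 4*n - 5) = (n - 1)*(n + 1)*(n - 5)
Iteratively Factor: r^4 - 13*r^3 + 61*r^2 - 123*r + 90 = (r - 5)*(r^3 - 8*r^2 + 21*r - 18) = (r - 5)*(r - 2)*(r^2 - 6*r + 9) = (r - 5)*(r - 3)*(r - 2)*(r - 3)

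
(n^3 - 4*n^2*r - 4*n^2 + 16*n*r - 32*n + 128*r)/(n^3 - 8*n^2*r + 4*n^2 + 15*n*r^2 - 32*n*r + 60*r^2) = (n^2 - 4*n*r - 8*n + 32*r)/(n^2 - 8*n*r + 15*r^2)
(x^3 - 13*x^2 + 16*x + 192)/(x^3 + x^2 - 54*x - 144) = (x - 8)/(x + 6)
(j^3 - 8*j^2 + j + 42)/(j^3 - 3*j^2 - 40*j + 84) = (j^2 - j - 6)/(j^2 + 4*j - 12)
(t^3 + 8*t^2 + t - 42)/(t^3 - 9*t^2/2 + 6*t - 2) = 2*(t^2 + 10*t + 21)/(2*t^2 - 5*t + 2)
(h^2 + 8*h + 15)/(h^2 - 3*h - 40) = (h + 3)/(h - 8)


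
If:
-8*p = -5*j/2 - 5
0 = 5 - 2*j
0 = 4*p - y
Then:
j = 5/2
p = 45/32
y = 45/8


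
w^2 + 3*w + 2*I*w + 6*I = (w + 3)*(w + 2*I)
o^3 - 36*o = o*(o - 6)*(o + 6)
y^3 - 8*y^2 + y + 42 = (y - 7)*(y - 3)*(y + 2)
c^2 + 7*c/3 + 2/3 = (c + 1/3)*(c + 2)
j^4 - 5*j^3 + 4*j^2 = j^2*(j - 4)*(j - 1)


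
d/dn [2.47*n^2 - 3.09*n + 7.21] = 4.94*n - 3.09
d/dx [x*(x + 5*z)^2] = (x + 5*z)*(3*x + 5*z)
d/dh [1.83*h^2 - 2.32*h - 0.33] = 3.66*h - 2.32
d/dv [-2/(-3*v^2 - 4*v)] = 4*(-3*v - 2)/(v^2*(3*v + 4)^2)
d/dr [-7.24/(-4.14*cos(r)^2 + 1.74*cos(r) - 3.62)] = (59.9472*cos(r) - 12.5976)*sin(r)/(4.14*cos(r)^2 - 1.74*cos(r) + 3.62)^2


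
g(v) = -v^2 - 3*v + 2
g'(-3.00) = 3.00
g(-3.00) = 2.00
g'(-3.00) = 3.00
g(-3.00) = 2.00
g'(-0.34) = -2.32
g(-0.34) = 2.90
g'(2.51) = -8.02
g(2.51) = -11.83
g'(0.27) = -3.54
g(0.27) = 1.12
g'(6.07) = -15.14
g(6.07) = -53.05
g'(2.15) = -7.30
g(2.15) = -9.07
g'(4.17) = -11.34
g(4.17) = -27.90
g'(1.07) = -5.14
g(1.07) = -2.35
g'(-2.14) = 1.28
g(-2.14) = 3.84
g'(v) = -2*v - 3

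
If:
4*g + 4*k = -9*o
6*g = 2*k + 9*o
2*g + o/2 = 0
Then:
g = 0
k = 0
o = 0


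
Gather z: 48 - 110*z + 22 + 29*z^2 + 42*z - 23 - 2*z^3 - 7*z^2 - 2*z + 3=-2*z^3 + 22*z^2 - 70*z + 50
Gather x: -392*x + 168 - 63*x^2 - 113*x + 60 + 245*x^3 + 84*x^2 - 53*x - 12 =245*x^3 + 21*x^2 - 558*x + 216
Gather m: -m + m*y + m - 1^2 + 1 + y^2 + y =m*y + y^2 + y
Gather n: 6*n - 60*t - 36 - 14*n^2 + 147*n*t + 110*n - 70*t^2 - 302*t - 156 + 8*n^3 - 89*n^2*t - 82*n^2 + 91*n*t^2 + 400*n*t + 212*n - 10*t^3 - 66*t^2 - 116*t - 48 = 8*n^3 + n^2*(-89*t - 96) + n*(91*t^2 + 547*t + 328) - 10*t^3 - 136*t^2 - 478*t - 240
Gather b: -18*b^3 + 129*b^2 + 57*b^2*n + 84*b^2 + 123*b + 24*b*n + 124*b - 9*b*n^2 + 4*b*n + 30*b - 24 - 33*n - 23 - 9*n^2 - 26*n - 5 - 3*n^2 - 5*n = -18*b^3 + b^2*(57*n + 213) + b*(-9*n^2 + 28*n + 277) - 12*n^2 - 64*n - 52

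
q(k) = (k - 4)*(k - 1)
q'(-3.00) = -11.00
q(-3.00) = 28.00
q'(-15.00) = -35.00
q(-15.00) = 304.00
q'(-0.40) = -5.80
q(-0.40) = 6.16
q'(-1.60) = -8.20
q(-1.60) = 14.56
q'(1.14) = -2.72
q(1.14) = -0.40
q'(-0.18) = -5.36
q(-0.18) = 4.93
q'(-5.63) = -16.26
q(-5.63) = 63.85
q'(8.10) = 11.20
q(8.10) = 29.11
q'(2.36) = -0.28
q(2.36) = -2.23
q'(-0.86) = -6.72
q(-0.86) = 9.04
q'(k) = 2*k - 5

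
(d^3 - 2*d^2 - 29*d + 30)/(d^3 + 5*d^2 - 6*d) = (d^2 - d - 30)/(d*(d + 6))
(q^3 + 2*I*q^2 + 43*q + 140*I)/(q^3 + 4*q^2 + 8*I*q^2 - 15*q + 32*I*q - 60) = (q^2 - 3*I*q + 28)/(q^2 + q*(4 + 3*I) + 12*I)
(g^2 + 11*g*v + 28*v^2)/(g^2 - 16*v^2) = (-g - 7*v)/(-g + 4*v)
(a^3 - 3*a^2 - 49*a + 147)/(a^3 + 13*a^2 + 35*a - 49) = (a^2 - 10*a + 21)/(a^2 + 6*a - 7)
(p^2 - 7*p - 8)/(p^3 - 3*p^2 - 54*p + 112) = (p + 1)/(p^2 + 5*p - 14)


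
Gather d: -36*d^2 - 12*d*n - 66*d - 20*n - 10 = -36*d^2 + d*(-12*n - 66) - 20*n - 10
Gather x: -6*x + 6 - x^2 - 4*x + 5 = -x^2 - 10*x + 11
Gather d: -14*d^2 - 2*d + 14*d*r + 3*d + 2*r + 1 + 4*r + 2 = -14*d^2 + d*(14*r + 1) + 6*r + 3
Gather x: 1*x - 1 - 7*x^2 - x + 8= 7 - 7*x^2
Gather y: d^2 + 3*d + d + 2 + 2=d^2 + 4*d + 4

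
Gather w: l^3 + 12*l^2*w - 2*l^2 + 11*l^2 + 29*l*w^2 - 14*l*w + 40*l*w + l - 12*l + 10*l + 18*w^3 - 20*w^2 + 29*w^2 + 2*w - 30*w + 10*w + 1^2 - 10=l^3 + 9*l^2 - l + 18*w^3 + w^2*(29*l + 9) + w*(12*l^2 + 26*l - 18) - 9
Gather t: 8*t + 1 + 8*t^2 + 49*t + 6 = 8*t^2 + 57*t + 7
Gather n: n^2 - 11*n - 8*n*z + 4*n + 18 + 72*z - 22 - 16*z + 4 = n^2 + n*(-8*z - 7) + 56*z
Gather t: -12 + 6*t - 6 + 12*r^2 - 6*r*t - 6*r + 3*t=12*r^2 - 6*r + t*(9 - 6*r) - 18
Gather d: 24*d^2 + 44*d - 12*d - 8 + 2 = 24*d^2 + 32*d - 6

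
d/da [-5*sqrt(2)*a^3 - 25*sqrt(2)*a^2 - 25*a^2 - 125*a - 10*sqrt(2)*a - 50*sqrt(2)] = -15*sqrt(2)*a^2 - 50*sqrt(2)*a - 50*a - 125 - 10*sqrt(2)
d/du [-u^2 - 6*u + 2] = -2*u - 6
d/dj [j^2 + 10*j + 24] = 2*j + 10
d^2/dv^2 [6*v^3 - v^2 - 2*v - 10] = 36*v - 2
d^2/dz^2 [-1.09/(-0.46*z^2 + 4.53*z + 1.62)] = (0.461288*z^2 - 4.542684*z - 1.09*(0.92*z - 4.53)*(1.84*z - 9.06) - 1.624536)/(-0.46*z^2 + 4.53*z + 1.62)^3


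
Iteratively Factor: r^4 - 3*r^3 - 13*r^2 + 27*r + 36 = (r + 1)*(r^3 - 4*r^2 - 9*r + 36) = (r - 4)*(r + 1)*(r^2 - 9) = (r - 4)*(r + 1)*(r + 3)*(r - 3)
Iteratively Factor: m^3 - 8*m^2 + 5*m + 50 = (m + 2)*(m^2 - 10*m + 25) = (m - 5)*(m + 2)*(m - 5)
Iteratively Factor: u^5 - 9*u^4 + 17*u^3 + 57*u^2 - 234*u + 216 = (u + 3)*(u^4 - 12*u^3 + 53*u^2 - 102*u + 72) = (u - 3)*(u + 3)*(u^3 - 9*u^2 + 26*u - 24) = (u - 3)^2*(u + 3)*(u^2 - 6*u + 8) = (u - 4)*(u - 3)^2*(u + 3)*(u - 2)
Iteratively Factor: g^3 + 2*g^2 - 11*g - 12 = (g + 1)*(g^2 + g - 12) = (g - 3)*(g + 1)*(g + 4)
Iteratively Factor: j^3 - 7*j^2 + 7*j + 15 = (j - 3)*(j^2 - 4*j - 5) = (j - 5)*(j - 3)*(j + 1)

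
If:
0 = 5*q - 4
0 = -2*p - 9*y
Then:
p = -9*y/2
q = 4/5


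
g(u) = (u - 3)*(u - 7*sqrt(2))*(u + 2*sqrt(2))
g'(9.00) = 54.93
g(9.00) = -63.84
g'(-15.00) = 970.35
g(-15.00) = -5455.19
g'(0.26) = -11.82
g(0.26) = 81.57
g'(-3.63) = 105.86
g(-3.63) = -71.90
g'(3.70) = -40.24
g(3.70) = -28.33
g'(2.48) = -38.29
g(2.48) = 20.48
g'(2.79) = -39.63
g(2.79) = 8.39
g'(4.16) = -38.66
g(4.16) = -46.53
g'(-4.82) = 160.00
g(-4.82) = -229.24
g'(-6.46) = 248.53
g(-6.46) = -562.03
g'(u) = (u - 3)*(u - 7*sqrt(2)) + (u - 3)*(u + 2*sqrt(2)) + (u - 7*sqrt(2))*(u + 2*sqrt(2))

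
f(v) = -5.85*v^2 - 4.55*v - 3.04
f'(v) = -11.7*v - 4.55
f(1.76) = -29.17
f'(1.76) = -25.14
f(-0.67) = -2.62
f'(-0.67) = 3.29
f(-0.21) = -2.34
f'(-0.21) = -2.09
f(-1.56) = -10.18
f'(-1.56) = 13.70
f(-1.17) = -5.72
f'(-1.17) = 9.14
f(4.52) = -143.12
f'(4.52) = -57.43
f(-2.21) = -21.56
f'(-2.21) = 21.31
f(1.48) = -22.59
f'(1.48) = -21.87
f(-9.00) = -435.94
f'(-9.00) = 100.75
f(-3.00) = -42.04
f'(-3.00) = 30.55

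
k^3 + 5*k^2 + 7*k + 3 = (k + 1)^2*(k + 3)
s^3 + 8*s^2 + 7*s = s*(s + 1)*(s + 7)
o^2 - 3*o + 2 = (o - 2)*(o - 1)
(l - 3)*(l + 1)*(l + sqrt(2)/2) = l^3 - 2*l^2 + sqrt(2)*l^2/2 - 3*l - sqrt(2)*l - 3*sqrt(2)/2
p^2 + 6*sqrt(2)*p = p*(p + 6*sqrt(2))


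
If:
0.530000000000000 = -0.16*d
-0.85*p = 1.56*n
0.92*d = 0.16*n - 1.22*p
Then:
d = -3.31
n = -1.27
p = 2.33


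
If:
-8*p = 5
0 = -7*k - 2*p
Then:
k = 5/28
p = -5/8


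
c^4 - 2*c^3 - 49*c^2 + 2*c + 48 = (c - 8)*(c - 1)*(c + 1)*(c + 6)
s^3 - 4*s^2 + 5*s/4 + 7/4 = (s - 7/2)*(s - 1)*(s + 1/2)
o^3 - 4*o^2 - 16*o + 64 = (o - 4)^2*(o + 4)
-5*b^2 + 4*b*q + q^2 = (-b + q)*(5*b + q)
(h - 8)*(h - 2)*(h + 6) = h^3 - 4*h^2 - 44*h + 96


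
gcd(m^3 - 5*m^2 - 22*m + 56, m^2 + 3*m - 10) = m - 2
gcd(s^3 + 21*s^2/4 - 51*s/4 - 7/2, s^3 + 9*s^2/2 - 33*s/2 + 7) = s^2 + 5*s - 14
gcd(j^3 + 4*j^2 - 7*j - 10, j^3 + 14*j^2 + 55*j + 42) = j + 1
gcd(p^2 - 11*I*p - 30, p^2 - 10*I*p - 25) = p - 5*I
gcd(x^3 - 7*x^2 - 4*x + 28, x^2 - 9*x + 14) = x^2 - 9*x + 14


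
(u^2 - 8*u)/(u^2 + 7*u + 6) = u*(u - 8)/(u^2 + 7*u + 6)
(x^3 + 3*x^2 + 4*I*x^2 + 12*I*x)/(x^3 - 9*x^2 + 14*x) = (x^2 + x*(3 + 4*I) + 12*I)/(x^2 - 9*x + 14)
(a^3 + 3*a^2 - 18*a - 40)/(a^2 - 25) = (a^2 - 2*a - 8)/(a - 5)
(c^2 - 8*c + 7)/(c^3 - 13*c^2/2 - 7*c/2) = 2*(c - 1)/(c*(2*c + 1))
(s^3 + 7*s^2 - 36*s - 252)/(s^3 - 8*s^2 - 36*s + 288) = (s + 7)/(s - 8)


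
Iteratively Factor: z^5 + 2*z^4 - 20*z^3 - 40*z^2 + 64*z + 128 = (z + 2)*(z^4 - 20*z^2 + 64) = (z + 2)^2*(z^3 - 2*z^2 - 16*z + 32) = (z - 2)*(z + 2)^2*(z^2 - 16) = (z - 4)*(z - 2)*(z + 2)^2*(z + 4)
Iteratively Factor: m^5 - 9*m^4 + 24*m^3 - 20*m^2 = (m - 2)*(m^4 - 7*m^3 + 10*m^2) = (m - 5)*(m - 2)*(m^3 - 2*m^2) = (m - 5)*(m - 2)^2*(m^2) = m*(m - 5)*(m - 2)^2*(m)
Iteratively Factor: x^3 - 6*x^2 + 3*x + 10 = (x + 1)*(x^2 - 7*x + 10) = (x - 5)*(x + 1)*(x - 2)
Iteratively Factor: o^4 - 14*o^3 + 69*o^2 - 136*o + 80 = (o - 4)*(o^3 - 10*o^2 + 29*o - 20) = (o - 5)*(o - 4)*(o^2 - 5*o + 4) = (o - 5)*(o - 4)*(o - 1)*(o - 4)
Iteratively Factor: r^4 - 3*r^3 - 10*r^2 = (r - 5)*(r^3 + 2*r^2) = r*(r - 5)*(r^2 + 2*r) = r*(r - 5)*(r + 2)*(r)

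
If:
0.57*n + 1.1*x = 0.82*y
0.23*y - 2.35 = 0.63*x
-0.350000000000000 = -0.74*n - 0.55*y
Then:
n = 3.86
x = -5.39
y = -4.55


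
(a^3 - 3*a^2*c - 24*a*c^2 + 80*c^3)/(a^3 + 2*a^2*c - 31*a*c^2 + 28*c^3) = (a^2 + a*c - 20*c^2)/(a^2 + 6*a*c - 7*c^2)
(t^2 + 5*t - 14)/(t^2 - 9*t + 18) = (t^2 + 5*t - 14)/(t^2 - 9*t + 18)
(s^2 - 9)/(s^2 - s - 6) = (s + 3)/(s + 2)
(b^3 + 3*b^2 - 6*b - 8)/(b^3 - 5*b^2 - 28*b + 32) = (b^2 - b - 2)/(b^2 - 9*b + 8)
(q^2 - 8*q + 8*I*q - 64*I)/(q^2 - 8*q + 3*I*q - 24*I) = (q + 8*I)/(q + 3*I)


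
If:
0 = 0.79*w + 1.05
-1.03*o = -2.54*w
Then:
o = -3.28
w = -1.33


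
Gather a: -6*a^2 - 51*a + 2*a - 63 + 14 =-6*a^2 - 49*a - 49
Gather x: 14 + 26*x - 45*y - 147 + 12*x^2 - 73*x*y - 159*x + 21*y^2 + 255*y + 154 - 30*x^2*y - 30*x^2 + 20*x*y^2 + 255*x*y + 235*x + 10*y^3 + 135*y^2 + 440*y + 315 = x^2*(-30*y - 18) + x*(20*y^2 + 182*y + 102) + 10*y^3 + 156*y^2 + 650*y + 336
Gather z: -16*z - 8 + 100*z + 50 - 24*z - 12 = 60*z + 30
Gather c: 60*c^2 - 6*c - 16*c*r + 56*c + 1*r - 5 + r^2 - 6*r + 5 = 60*c^2 + c*(50 - 16*r) + r^2 - 5*r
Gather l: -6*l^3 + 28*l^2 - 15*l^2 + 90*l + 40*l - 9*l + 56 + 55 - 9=-6*l^3 + 13*l^2 + 121*l + 102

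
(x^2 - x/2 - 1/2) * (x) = x^3 - x^2/2 - x/2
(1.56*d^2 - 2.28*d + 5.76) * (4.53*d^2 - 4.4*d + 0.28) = 7.0668*d^4 - 17.1924*d^3 + 36.5616*d^2 - 25.9824*d + 1.6128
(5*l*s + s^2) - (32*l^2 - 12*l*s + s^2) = -32*l^2 + 17*l*s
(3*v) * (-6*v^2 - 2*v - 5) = -18*v^3 - 6*v^2 - 15*v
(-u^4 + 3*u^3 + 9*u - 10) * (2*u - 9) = -2*u^5 + 15*u^4 - 27*u^3 + 18*u^2 - 101*u + 90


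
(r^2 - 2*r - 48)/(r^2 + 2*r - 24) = (r - 8)/(r - 4)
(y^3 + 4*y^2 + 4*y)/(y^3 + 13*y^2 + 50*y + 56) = y*(y + 2)/(y^2 + 11*y + 28)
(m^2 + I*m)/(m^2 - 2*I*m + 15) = m*(m + I)/(m^2 - 2*I*m + 15)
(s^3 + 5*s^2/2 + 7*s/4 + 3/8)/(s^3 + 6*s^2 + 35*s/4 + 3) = (s + 1/2)/(s + 4)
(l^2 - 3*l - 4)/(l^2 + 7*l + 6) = (l - 4)/(l + 6)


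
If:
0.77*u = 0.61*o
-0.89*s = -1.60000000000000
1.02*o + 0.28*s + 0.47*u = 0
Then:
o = -0.36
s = 1.80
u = -0.29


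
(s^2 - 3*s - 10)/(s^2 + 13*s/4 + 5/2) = 4*(s - 5)/(4*s + 5)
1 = 1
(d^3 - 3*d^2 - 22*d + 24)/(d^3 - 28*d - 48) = (d - 1)/(d + 2)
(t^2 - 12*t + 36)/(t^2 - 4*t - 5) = (-t^2 + 12*t - 36)/(-t^2 + 4*t + 5)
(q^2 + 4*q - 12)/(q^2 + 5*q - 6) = (q - 2)/(q - 1)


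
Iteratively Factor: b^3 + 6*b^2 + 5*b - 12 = (b + 4)*(b^2 + 2*b - 3) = (b + 3)*(b + 4)*(b - 1)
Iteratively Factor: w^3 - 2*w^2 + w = (w - 1)*(w^2 - w) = w*(w - 1)*(w - 1)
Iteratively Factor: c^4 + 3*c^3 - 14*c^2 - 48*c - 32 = (c + 2)*(c^3 + c^2 - 16*c - 16) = (c + 1)*(c + 2)*(c^2 - 16) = (c + 1)*(c + 2)*(c + 4)*(c - 4)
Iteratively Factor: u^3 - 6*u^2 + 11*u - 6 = (u - 2)*(u^2 - 4*u + 3) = (u - 3)*(u - 2)*(u - 1)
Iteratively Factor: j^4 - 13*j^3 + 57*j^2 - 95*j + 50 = (j - 5)*(j^3 - 8*j^2 + 17*j - 10) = (j - 5)*(j - 1)*(j^2 - 7*j + 10) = (j - 5)^2*(j - 1)*(j - 2)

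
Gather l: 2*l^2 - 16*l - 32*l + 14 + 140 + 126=2*l^2 - 48*l + 280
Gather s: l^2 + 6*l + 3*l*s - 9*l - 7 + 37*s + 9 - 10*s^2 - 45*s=l^2 - 3*l - 10*s^2 + s*(3*l - 8) + 2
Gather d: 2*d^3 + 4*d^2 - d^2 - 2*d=2*d^3 + 3*d^2 - 2*d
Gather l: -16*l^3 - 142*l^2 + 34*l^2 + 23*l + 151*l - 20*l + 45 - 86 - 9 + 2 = -16*l^3 - 108*l^2 + 154*l - 48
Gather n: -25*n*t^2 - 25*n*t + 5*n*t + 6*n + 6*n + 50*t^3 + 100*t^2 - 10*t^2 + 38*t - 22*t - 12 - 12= n*(-25*t^2 - 20*t + 12) + 50*t^3 + 90*t^2 + 16*t - 24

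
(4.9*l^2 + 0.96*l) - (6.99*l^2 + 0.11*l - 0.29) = -2.09*l^2 + 0.85*l + 0.29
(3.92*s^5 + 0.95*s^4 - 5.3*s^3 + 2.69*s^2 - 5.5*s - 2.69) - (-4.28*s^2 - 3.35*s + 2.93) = 3.92*s^5 + 0.95*s^4 - 5.3*s^3 + 6.97*s^2 - 2.15*s - 5.62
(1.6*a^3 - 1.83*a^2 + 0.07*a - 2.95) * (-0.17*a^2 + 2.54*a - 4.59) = -0.272*a^5 + 4.3751*a^4 - 12.0041*a^3 + 9.079*a^2 - 7.8143*a + 13.5405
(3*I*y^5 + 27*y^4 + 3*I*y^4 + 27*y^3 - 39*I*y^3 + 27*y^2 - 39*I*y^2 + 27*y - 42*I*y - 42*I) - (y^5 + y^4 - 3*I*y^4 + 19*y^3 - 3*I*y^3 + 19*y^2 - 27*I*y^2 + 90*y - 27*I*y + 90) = -y^5 + 3*I*y^5 + 26*y^4 + 6*I*y^4 + 8*y^3 - 36*I*y^3 + 8*y^2 - 12*I*y^2 - 63*y - 15*I*y - 90 - 42*I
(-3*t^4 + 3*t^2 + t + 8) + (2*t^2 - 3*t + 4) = -3*t^4 + 5*t^2 - 2*t + 12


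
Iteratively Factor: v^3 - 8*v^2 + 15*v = (v - 5)*(v^2 - 3*v) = v*(v - 5)*(v - 3)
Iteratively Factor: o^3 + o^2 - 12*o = (o - 3)*(o^2 + 4*o) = (o - 3)*(o + 4)*(o)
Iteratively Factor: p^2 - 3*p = (p - 3)*(p)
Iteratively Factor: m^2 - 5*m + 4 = (m - 4)*(m - 1)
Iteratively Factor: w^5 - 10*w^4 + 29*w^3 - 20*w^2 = (w - 4)*(w^4 - 6*w^3 + 5*w^2) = w*(w - 4)*(w^3 - 6*w^2 + 5*w) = w*(w - 4)*(w - 1)*(w^2 - 5*w) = w*(w - 5)*(w - 4)*(w - 1)*(w)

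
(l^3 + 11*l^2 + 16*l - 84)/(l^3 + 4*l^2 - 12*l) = (l + 7)/l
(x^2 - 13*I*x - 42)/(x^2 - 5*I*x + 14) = (x - 6*I)/(x + 2*I)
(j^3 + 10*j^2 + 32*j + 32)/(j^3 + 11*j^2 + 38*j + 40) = (j + 4)/(j + 5)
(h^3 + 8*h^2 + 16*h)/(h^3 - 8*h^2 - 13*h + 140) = h*(h + 4)/(h^2 - 12*h + 35)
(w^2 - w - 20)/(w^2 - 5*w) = (w + 4)/w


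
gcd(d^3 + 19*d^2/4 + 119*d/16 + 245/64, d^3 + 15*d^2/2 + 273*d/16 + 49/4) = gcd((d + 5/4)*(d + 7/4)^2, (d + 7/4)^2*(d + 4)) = d^2 + 7*d/2 + 49/16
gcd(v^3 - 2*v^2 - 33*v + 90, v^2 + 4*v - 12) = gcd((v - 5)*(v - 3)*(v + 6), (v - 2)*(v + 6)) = v + 6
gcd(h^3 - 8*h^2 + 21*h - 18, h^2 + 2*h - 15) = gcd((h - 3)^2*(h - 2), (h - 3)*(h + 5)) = h - 3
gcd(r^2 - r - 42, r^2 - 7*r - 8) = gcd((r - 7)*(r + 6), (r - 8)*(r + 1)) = 1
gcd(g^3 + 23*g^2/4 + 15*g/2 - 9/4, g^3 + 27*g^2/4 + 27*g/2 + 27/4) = g^2 + 6*g + 9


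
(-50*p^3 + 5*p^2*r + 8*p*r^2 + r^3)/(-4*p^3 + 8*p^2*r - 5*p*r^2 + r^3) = (25*p^2 + 10*p*r + r^2)/(2*p^2 - 3*p*r + r^2)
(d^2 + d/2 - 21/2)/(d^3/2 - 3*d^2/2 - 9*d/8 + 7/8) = 4*(2*d^2 + d - 21)/(4*d^3 - 12*d^2 - 9*d + 7)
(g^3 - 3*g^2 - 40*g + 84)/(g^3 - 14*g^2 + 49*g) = (g^2 + 4*g - 12)/(g*(g - 7))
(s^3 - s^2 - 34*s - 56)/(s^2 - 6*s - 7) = (s^2 + 6*s + 8)/(s + 1)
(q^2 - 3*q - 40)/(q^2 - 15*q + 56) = (q + 5)/(q - 7)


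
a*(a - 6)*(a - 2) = a^3 - 8*a^2 + 12*a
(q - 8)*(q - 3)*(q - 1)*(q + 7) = q^4 - 5*q^3 - 49*q^2 + 221*q - 168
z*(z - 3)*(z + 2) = z^3 - z^2 - 6*z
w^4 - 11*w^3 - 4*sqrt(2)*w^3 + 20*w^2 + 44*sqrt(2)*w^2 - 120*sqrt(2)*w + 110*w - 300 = (w - 6)*(w - 5)*(w - 5*sqrt(2))*(w + sqrt(2))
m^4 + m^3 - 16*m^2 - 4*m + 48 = (m - 3)*(m - 2)*(m + 2)*(m + 4)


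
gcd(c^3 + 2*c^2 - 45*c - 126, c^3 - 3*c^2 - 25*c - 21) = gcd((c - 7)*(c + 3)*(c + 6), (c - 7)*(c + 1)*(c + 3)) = c^2 - 4*c - 21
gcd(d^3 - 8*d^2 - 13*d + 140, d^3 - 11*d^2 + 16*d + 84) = d - 7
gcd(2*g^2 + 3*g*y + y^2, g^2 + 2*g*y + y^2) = g + y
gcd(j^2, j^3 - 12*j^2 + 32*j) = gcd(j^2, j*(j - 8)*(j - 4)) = j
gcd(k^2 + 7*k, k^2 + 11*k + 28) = k + 7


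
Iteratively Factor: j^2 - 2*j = (j - 2)*(j)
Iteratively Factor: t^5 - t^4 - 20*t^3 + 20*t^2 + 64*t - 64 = (t + 4)*(t^4 - 5*t^3 + 20*t - 16) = (t - 2)*(t + 4)*(t^3 - 3*t^2 - 6*t + 8) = (t - 2)*(t - 1)*(t + 4)*(t^2 - 2*t - 8) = (t - 2)*(t - 1)*(t + 2)*(t + 4)*(t - 4)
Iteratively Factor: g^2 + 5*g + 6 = (g + 2)*(g + 3)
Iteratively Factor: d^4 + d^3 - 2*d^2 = (d)*(d^3 + d^2 - 2*d) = d*(d + 2)*(d^2 - d) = d*(d - 1)*(d + 2)*(d)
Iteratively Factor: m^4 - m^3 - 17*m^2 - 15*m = (m)*(m^3 - m^2 - 17*m - 15) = m*(m + 1)*(m^2 - 2*m - 15) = m*(m + 1)*(m + 3)*(m - 5)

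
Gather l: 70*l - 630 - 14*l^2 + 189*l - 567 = -14*l^2 + 259*l - 1197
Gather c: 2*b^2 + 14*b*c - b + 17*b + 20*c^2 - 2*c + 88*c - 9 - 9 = 2*b^2 + 16*b + 20*c^2 + c*(14*b + 86) - 18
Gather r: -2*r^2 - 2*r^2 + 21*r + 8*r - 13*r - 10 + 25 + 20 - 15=-4*r^2 + 16*r + 20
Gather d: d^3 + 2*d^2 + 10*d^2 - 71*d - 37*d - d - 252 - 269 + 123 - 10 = d^3 + 12*d^2 - 109*d - 408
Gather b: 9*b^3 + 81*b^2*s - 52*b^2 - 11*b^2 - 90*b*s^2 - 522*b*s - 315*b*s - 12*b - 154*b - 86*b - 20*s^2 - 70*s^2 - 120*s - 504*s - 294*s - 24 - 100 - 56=9*b^3 + b^2*(81*s - 63) + b*(-90*s^2 - 837*s - 252) - 90*s^2 - 918*s - 180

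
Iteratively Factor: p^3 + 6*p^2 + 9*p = (p + 3)*(p^2 + 3*p) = (p + 3)^2*(p)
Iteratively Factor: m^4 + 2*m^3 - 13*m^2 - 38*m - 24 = (m + 3)*(m^3 - m^2 - 10*m - 8) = (m + 2)*(m + 3)*(m^2 - 3*m - 4) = (m - 4)*(m + 2)*(m + 3)*(m + 1)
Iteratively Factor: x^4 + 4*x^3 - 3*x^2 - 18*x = (x)*(x^3 + 4*x^2 - 3*x - 18) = x*(x + 3)*(x^2 + x - 6) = x*(x + 3)^2*(x - 2)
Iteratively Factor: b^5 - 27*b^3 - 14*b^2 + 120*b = (b - 5)*(b^4 + 5*b^3 - 2*b^2 - 24*b) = (b - 5)*(b + 4)*(b^3 + b^2 - 6*b) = (b - 5)*(b - 2)*(b + 4)*(b^2 + 3*b) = b*(b - 5)*(b - 2)*(b + 4)*(b + 3)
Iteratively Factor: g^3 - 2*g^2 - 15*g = (g)*(g^2 - 2*g - 15) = g*(g - 5)*(g + 3)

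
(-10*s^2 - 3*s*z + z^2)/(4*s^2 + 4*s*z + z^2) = (-5*s + z)/(2*s + z)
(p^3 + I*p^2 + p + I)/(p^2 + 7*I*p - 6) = (p^2 + 1)/(p + 6*I)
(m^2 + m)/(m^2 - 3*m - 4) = m/(m - 4)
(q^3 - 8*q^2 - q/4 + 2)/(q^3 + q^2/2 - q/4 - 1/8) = 2*(q - 8)/(2*q + 1)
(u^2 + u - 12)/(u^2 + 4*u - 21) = (u + 4)/(u + 7)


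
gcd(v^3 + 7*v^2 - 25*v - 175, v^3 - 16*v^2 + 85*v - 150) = v - 5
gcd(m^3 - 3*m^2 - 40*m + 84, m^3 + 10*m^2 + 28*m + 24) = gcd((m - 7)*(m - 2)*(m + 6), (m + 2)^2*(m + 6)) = m + 6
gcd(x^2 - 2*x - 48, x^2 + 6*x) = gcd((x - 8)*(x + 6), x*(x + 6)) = x + 6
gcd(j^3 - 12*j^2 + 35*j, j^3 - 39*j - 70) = j - 7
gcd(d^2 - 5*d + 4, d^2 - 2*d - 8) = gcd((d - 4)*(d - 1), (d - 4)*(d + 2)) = d - 4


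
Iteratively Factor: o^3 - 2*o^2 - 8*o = (o)*(o^2 - 2*o - 8) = o*(o + 2)*(o - 4)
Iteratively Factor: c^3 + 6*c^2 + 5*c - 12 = (c - 1)*(c^2 + 7*c + 12) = (c - 1)*(c + 4)*(c + 3)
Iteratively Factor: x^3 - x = (x + 1)*(x^2 - x) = x*(x + 1)*(x - 1)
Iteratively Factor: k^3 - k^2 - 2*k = (k - 2)*(k^2 + k) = k*(k - 2)*(k + 1)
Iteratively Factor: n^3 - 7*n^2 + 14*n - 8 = (n - 2)*(n^2 - 5*n + 4) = (n - 4)*(n - 2)*(n - 1)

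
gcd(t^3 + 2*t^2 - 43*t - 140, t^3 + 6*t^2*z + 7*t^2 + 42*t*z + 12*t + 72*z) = t + 4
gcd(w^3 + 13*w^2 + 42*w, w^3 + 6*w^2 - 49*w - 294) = w^2 + 13*w + 42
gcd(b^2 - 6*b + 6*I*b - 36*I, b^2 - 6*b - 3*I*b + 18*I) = b - 6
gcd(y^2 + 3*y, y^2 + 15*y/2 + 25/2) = 1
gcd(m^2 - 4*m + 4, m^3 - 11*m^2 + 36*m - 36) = m - 2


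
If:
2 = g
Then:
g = 2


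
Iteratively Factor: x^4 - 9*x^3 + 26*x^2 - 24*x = (x - 2)*(x^3 - 7*x^2 + 12*x) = (x - 4)*(x - 2)*(x^2 - 3*x) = (x - 4)*(x - 3)*(x - 2)*(x)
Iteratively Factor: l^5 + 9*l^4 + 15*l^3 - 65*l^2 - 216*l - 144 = (l + 1)*(l^4 + 8*l^3 + 7*l^2 - 72*l - 144) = (l + 1)*(l + 3)*(l^3 + 5*l^2 - 8*l - 48) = (l - 3)*(l + 1)*(l + 3)*(l^2 + 8*l + 16) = (l - 3)*(l + 1)*(l + 3)*(l + 4)*(l + 4)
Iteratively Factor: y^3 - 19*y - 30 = (y + 2)*(y^2 - 2*y - 15) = (y - 5)*(y + 2)*(y + 3)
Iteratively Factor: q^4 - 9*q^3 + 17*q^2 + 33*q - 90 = (q - 3)*(q^3 - 6*q^2 - q + 30) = (q - 3)*(q + 2)*(q^2 - 8*q + 15) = (q - 5)*(q - 3)*(q + 2)*(q - 3)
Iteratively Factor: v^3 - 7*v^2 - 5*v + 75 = (v + 3)*(v^2 - 10*v + 25) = (v - 5)*(v + 3)*(v - 5)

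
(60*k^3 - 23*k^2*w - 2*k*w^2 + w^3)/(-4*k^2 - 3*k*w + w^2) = (-15*k^2 + 2*k*w + w^2)/(k + w)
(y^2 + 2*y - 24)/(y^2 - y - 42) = (y - 4)/(y - 7)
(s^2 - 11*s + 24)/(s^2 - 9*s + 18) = (s - 8)/(s - 6)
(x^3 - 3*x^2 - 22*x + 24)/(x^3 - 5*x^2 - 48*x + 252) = (x^2 + 3*x - 4)/(x^2 + x - 42)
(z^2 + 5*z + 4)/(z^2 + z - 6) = (z^2 + 5*z + 4)/(z^2 + z - 6)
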